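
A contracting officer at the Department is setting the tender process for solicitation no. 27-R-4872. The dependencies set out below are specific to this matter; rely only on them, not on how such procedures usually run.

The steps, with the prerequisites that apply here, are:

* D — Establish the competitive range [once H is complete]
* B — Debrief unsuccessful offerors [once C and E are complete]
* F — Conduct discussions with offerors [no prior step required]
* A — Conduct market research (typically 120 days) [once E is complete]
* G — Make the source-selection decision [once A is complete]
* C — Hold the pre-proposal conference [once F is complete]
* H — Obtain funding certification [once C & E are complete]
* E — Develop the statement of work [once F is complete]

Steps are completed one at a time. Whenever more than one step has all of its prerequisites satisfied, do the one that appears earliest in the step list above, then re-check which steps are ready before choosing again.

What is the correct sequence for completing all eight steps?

F, C, E, B, A, G, H, D

Only F has no prerequisites, so it is first.
Ready: C and E. C is listed earlier → C.
E is the only step now ready → E.
Ready: B, A and H. B is listed earlier → B.
A and H are both available; A is listed earlier → A.
G now also ready, so the ready set is {G, H}; G is listed earlier → G.
Next only H has its prerequisites met → H.
D is the only step now ready → D.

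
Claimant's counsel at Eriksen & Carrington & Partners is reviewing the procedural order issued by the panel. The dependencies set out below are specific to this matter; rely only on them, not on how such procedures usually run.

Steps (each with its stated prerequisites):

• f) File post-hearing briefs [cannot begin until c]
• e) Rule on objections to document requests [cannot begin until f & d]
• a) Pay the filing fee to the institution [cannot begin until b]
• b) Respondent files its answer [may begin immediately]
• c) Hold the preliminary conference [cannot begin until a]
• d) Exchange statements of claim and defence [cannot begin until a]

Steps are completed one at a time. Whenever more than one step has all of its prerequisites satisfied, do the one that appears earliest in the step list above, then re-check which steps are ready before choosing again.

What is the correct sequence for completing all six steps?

b has no prerequisites → b first.
That leaves a as the only ready step → a.
c and d are both available; c is listed earlier → c.
f and d are both available; f is listed earlier → f.
d is the only step now ready → d.
Next only e has its prerequisites met → e.

b, a, c, f, d, e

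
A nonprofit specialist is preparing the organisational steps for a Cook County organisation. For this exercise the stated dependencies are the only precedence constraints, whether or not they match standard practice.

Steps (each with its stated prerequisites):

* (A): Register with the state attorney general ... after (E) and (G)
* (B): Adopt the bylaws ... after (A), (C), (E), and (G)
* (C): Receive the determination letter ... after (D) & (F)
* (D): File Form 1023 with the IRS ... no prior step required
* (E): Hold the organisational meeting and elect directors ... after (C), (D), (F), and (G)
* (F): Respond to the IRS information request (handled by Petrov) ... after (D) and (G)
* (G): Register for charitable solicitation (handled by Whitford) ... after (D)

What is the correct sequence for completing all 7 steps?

(D) (G) (F) (C) (E) (A) (B)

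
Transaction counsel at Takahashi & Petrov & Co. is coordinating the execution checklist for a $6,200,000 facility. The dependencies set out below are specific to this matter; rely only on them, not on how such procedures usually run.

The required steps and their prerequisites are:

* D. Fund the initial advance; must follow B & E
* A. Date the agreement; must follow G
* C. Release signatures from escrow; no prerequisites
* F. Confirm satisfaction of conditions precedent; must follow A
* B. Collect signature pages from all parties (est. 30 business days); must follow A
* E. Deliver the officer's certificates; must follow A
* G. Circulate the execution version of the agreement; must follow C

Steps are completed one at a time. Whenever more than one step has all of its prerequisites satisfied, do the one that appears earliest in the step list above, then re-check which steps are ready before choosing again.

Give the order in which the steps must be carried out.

C has no prerequisites → C first.
That leaves G as the only ready step → G.
That leaves A as the only ready step → A.
Now F, B and E have their prerequisites met. F is listed earlier, so F next.
Now B and E have their prerequisites met. B is listed earlier, so B next.
E is the only step now ready → E.
That leaves D as the only ready step → D.

C G A F B E D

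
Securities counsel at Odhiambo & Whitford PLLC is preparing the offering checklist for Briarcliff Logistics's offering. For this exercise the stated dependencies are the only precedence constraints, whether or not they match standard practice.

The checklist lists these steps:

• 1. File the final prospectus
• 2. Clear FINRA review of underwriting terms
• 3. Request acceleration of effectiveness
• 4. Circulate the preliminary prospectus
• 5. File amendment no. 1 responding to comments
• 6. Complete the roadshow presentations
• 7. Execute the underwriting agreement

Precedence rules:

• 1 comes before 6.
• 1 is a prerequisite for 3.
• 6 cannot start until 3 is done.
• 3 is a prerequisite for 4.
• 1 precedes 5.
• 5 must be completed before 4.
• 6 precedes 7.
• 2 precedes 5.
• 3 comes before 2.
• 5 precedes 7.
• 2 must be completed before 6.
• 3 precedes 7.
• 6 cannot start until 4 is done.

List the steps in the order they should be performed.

1, 3, 2, 5, 4, 6, 7

1 is the only step with nothing outstanding, so it goes first.
Next only 3 has its prerequisites met → 3.
That leaves 2 as the only ready step → 2.
Next only 5 has its prerequisites met → 5.
4 is the only step now ready → 4.
That leaves 6 as the only ready step → 6.
Next only 7 has its prerequisites met → 7.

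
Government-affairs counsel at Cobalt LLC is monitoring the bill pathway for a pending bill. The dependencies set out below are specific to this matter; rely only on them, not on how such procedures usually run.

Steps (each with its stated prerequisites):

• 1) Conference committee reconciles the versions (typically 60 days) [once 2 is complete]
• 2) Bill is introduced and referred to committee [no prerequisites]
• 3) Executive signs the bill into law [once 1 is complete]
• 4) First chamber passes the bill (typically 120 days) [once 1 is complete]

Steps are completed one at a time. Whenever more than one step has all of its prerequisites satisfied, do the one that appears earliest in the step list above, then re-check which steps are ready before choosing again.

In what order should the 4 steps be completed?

2 1 3 4

2 is the only step with nothing outstanding, so it goes first.
Next only 1 has its prerequisites met → 1.
3 and 4 are both available; 3 is listed earlier → 3.
Next only 4 has its prerequisites met → 4.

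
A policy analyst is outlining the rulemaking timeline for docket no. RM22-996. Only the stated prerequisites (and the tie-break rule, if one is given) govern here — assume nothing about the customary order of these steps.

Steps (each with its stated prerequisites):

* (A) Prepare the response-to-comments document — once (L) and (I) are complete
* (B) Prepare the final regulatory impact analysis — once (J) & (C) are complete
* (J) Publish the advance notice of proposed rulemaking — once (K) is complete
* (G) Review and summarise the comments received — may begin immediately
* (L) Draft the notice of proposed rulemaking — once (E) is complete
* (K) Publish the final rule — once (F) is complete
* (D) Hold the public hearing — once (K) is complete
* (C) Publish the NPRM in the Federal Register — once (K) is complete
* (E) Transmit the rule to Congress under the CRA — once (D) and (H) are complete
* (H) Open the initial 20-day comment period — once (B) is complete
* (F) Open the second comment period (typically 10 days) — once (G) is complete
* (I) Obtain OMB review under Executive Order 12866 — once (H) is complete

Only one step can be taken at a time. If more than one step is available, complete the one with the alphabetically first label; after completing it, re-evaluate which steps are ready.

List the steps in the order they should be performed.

(G) (F) (K) (C) (D) (J) (B) (H) (E) (I) (L) (A)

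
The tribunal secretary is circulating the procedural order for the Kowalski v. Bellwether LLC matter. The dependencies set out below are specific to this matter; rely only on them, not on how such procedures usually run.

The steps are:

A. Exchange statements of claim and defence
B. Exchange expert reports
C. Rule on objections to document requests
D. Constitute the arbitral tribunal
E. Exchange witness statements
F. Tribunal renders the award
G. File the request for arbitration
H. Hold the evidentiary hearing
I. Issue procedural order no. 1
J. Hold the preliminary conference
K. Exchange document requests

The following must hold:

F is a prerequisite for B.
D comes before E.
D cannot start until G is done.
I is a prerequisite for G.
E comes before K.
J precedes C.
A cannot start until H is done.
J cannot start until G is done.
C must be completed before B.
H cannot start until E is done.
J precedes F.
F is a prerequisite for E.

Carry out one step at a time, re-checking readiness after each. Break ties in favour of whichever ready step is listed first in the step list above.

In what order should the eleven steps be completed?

I G D J C F B E H A K

Only I has no prerequisites, so it is first.
Next only G has its prerequisites met → G.
D and J are both available; D is listed earlier → D.
J is the only step now ready → J.
Ready: C and F. C is listed earlier → C.
Next only F has its prerequisites met → F.
Now B and E have their prerequisites met. B is listed earlier, so B next.
E needed D and F, now all done → E.
H and K are both available; H is listed earlier → H.
A now also ready, so the ready set is {A, K}; A is listed earlier → A.
K needed E, now all done → K.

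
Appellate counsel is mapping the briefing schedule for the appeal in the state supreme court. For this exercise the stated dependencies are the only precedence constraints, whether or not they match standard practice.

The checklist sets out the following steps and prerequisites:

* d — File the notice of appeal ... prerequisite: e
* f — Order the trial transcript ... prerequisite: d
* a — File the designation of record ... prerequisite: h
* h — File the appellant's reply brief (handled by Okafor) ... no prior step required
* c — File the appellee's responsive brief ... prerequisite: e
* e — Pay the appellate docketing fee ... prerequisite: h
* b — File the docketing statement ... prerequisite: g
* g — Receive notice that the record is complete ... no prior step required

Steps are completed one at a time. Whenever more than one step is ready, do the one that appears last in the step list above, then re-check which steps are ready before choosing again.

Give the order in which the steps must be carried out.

g, b, h, e, c, a, d, f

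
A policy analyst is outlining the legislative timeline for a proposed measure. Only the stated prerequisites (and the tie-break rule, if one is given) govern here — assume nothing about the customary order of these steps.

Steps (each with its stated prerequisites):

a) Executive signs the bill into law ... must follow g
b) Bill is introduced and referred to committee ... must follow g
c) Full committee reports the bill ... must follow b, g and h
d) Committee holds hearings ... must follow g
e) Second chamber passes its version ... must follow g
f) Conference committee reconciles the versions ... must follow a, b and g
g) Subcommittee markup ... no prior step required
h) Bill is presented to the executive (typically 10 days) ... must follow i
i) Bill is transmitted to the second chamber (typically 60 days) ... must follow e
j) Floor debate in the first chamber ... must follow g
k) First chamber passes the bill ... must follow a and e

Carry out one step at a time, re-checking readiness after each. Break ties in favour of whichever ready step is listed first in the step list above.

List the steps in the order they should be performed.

g has no prerequisites → g first.
a, b, d, e and j are all available; a is listed earlier → a.
Ready: b, d, e and j. b is listed earlier → b.
Ready: d, e, f and j. d is listed earlier → d.
Now e, f and j have their prerequisites met. e is listed earlier, so e next.
Ready: f, i, j and k. f is listed earlier → f.
Ready: i, j and k. i is listed earlier → i.
h now also ready, so the ready set is {h, j, k}; h is listed earlier → h.
c now also ready, so the ready set is {c, j, k}; c is listed earlier → c.
Now j and k have their prerequisites met. j is listed earlier, so j next.
That leaves k as the only ready step → k.

g a b d e f i h c j k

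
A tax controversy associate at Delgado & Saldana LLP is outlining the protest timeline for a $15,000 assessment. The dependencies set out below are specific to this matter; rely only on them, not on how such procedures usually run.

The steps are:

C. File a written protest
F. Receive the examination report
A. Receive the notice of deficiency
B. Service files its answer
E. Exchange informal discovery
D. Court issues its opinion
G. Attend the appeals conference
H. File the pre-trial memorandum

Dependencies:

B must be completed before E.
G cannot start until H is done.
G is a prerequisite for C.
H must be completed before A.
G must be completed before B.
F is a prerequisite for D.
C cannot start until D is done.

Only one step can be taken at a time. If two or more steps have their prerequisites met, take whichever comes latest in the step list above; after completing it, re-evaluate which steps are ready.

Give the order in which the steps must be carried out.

H, G, B, E, A, F, D, C

H and F have no prerequisites; H is listed later, so H is first.
Now G, A and F have their prerequisites met. G is listed later, so G next.
Now B, A and F have their prerequisites met. B is listed later, so B next.
E now also ready, so the ready set is {E, A, F}; E is listed later → E.
Ready: A and F. A is listed later → A.
Next only F has its prerequisites met → F.
D is the only step now ready → D.
Next only C has its prerequisites met → C.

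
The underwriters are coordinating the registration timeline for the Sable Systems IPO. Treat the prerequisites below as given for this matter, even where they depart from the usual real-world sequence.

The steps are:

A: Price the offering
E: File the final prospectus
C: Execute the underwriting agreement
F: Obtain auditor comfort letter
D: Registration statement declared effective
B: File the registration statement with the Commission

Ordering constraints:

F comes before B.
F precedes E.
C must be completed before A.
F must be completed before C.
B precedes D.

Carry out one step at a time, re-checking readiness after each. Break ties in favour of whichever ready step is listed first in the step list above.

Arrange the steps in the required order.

Only F has no prerequisites, so it is first.
Now E, C and B have their prerequisites met. E is listed earlier, so E next.
C and B are both available; C is listed earlier → C.
Ready: A and B. A is listed earlier → A.
Next only B has its prerequisites met → B.
D needed B, now all done → D.

F, E, C, A, B, D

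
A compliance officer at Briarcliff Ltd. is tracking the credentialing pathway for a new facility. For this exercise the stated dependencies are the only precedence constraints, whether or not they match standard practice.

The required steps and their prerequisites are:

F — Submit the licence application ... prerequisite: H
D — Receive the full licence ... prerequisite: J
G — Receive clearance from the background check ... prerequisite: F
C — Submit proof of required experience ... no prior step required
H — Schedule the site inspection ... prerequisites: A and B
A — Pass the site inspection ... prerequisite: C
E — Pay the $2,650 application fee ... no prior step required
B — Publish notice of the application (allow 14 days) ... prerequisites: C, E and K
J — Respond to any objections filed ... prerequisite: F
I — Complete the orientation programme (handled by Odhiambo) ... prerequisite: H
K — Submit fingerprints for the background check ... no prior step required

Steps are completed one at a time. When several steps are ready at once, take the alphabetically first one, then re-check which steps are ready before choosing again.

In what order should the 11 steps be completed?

C, E and K have no prerequisites; C has the earlier label, so C is first.
A, E and K are all available; A has the earlier label → A.
Now E and K have their prerequisites met. E has the earlier label, so E next.
That leaves K as the only ready step → K.
B needed C, E and K, now all done → B.
Next only H has its prerequisites met → H.
F and I are both available; F has the earlier label → F.
G, I and J are all available; G has the earlier label → G.
I and J are both available; I has the earlier label → I.
Next only J has its prerequisites met → J.
D needed J, now all done → D.

C A E K B H F G I J D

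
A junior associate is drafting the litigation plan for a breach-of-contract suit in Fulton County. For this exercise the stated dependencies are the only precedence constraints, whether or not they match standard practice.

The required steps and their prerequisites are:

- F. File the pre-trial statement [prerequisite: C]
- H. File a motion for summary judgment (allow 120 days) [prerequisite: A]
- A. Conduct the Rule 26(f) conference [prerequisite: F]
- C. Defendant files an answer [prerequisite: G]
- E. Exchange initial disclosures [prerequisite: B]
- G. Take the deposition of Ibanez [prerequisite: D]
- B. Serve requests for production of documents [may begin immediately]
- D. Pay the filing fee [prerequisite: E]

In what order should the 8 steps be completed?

B, E, D, G, C, F, A, H

B is the only step with nothing outstanding, so it goes first.
That leaves E as the only ready step → E.
D needed E, now all done → D.
Next only G has its prerequisites met → G.
Next only C has its prerequisites met → C.
F needed C, now all done → F.
A needed F, now all done → A.
H is the only step now ready → H.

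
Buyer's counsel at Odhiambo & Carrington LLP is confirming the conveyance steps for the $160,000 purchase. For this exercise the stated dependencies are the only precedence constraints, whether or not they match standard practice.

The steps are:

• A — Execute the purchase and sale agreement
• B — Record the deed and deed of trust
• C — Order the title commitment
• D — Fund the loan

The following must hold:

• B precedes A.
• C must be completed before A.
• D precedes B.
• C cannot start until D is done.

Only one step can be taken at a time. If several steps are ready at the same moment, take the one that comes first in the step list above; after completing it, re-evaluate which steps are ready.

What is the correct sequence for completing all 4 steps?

D is the only step with nothing outstanding, so it goes first.
Ready: B and C. B is listed earlier → B.
C is the only step now ready → C.
A needed B and C, now all done → A.

D B C A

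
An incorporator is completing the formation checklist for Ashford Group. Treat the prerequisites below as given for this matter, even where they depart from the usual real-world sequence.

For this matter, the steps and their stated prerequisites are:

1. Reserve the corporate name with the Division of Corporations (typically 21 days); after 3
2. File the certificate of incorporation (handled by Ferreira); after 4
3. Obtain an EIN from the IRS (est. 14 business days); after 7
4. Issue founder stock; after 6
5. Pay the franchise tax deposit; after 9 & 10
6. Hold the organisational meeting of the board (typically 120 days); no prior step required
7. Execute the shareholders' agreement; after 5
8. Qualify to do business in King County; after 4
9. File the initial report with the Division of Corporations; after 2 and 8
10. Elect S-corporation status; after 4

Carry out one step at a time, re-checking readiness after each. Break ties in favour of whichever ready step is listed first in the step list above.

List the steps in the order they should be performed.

6, 4, 2, 8, 9, 10, 5, 7, 3, 1

6 has no prerequisites → 6 first.
4 is the only step now ready → 4.
Now 2, 8 and 10 have their prerequisites met. 2 is listed earlier, so 2 next.
8 and 10 are both available; 8 is listed earlier → 8.
9 and 10 are both available; 9 is listed earlier → 9.
Next only 10 has its prerequisites met → 10.
5 needed 9 and 10, now all done → 5.
7 is the only step now ready → 7.
3 needed 7, now all done → 3.
Next only 1 has its prerequisites met → 1.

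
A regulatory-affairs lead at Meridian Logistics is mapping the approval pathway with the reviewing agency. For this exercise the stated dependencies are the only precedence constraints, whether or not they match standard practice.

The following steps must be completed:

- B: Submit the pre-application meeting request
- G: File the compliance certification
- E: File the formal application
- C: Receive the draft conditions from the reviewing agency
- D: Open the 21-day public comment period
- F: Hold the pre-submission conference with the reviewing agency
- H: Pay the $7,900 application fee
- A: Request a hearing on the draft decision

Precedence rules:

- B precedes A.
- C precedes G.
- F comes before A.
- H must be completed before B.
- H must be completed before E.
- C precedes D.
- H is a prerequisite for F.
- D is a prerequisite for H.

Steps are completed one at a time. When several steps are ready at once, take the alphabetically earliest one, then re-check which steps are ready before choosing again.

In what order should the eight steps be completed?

C, D, G, H, B, E, F, A

C is the only step with nothing outstanding, so it goes first.
D and G are both available; D has the earlier label → D.
Ready: G and H. G has the earlier label → G.
H needed D, now all done → H.
Now B, E and F have their prerequisites met. B has the earlier label, so B next.
E and F are both available; E has the earlier label → E.
Next only F has its prerequisites met → F.
Next only A has its prerequisites met → A.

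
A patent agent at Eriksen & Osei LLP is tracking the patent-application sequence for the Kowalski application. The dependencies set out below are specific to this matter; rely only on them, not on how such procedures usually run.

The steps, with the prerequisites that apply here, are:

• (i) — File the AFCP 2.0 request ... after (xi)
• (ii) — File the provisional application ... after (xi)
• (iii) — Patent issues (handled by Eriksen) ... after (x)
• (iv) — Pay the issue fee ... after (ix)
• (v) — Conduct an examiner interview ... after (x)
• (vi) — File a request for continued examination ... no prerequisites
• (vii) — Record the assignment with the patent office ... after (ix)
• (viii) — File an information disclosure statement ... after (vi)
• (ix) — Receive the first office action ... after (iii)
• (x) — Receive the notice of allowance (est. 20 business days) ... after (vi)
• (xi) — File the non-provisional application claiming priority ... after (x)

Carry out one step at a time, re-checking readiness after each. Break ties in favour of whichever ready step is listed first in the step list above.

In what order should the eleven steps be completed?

(vi) → (viii) → (x) → (iii) → (v) → (ix) → (iv) → (vii) → (xi) → (i) → (ii)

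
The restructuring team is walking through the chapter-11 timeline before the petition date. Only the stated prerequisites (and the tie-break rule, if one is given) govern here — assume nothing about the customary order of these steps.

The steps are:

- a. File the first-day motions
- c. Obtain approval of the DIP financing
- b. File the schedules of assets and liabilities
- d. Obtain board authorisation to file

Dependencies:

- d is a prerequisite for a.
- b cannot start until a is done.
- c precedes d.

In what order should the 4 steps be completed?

c → d → a → b

c is the only step with nothing outstanding, so it goes first.
That leaves d as the only ready step → d.
a is the only step now ready → a.
b needed a, now all done → b.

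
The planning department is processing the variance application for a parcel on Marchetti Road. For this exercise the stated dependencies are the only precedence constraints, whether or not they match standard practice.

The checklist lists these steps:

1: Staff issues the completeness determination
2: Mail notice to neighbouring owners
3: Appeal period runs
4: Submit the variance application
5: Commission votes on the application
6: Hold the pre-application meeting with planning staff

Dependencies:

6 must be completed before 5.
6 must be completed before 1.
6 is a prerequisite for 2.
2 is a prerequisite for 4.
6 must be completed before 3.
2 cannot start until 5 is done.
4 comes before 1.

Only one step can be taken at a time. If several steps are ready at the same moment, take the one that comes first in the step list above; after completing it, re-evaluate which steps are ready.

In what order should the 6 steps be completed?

6 3 5 2 4 1

Only 6 has no prerequisites, so it is first.
Now 3 and 5 have their prerequisites met. 3 is listed earlier, so 3 next.
5 needed 6, now all done → 5.
2 needed 5 and 6, now all done → 2.
Next only 4 has its prerequisites met → 4.
1 needed 4 and 6, now all done → 1.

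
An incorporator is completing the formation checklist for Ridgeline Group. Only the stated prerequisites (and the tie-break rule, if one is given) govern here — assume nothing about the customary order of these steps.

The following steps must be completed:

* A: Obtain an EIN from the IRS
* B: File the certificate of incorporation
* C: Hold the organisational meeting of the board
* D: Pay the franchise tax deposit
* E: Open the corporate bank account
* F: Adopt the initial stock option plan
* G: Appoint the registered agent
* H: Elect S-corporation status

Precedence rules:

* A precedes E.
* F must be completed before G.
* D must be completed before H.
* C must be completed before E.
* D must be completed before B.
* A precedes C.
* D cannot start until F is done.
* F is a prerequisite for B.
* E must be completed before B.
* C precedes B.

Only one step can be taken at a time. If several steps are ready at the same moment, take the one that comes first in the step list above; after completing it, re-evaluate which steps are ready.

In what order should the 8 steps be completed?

Nothing is required for A and F. A is listed earlier → A first.
C now also ready, so the ready set is {C, F}; C is listed earlier → C.
E now also ready, so the ready set is {E, F}; E is listed earlier → E.
Next only F has its prerequisites met → F.
Now D and G have their prerequisites met. D is listed earlier, so D next.
B, G and H are all available; B is listed earlier → B.
Now G and H have their prerequisites met. G is listed earlier, so G next.
H is the only step now ready → H.

A C E F D B G H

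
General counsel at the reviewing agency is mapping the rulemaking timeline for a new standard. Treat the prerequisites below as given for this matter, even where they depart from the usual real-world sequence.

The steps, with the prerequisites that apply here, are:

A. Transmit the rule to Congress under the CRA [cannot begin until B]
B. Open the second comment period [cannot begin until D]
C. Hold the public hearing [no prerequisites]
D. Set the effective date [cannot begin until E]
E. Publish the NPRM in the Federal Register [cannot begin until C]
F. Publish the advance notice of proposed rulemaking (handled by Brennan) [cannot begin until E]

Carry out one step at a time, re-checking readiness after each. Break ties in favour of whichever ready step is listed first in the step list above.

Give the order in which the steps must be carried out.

C has no prerequisites → C first.
E needed C, now all done → E.
D and F are both available; D is listed earlier → D.
B now also ready, so the ready set is {B, F}; B is listed earlier → B.
A now also ready, so the ready set is {A, F}; A is listed earlier → A.
F is the only step now ready → F.

C → E → D → B → A → F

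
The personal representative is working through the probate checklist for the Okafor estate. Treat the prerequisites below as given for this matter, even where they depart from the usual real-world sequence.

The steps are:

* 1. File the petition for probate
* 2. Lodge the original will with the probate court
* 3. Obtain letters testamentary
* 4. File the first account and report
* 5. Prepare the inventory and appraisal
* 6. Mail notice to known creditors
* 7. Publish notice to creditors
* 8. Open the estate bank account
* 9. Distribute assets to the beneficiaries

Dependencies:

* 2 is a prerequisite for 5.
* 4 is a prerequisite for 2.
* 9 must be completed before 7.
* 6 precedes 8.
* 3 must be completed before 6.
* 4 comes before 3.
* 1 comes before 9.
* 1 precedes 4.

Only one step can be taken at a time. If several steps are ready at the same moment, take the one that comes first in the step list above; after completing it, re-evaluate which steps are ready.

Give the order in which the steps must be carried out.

1 → 4 → 2 → 3 → 5 → 6 → 8 → 9 → 7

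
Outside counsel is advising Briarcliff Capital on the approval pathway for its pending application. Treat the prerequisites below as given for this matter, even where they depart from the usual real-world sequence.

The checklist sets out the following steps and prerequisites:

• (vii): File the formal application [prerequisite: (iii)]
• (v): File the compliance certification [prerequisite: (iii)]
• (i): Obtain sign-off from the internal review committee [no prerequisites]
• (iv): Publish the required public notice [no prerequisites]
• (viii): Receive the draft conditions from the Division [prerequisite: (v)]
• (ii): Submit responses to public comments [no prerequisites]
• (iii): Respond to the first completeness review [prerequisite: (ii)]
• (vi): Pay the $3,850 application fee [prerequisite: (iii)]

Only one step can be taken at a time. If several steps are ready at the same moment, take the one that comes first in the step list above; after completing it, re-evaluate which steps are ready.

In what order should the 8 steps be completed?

Nothing is required for (i), (iv) and (ii). (i) is listed earlier → (i) first.
Now (iv) and (ii) have their prerequisites met. (iv) is listed earlier, so (iv) next.
(ii) is the only step now ready → (ii).
Next only (iii) has its prerequisites met → (iii).
Now (vii), (v) and (vi) have their prerequisites met. (vii) is listed earlier, so (vii) next.
Now (v) and (vi) have their prerequisites met. (v) is listed earlier, so (v) next.
(viii) now also ready, so the ready set is {(viii), (vi)}; (viii) is listed earlier → (viii).
(vi) is the only step now ready → (vi).

(i) → (iv) → (ii) → (iii) → (vii) → (v) → (viii) → (vi)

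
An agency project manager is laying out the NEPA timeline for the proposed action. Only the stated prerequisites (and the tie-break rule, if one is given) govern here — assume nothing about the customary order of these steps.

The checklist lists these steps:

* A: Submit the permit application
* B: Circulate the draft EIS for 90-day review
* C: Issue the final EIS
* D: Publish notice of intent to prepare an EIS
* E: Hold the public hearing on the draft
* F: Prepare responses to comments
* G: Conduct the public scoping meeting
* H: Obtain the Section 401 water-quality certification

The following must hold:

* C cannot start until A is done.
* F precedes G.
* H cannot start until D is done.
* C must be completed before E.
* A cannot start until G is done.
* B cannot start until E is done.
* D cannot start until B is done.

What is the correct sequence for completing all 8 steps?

F is the only step with nothing outstanding, so it goes first.
G needed F, now all done → G.
A needed G, now all done → A.
C needed A, now all done → C.
E needed C, now all done → E.
B needed E, now all done → B.
D is the only step now ready → D.
H needed D, now all done → H.

F, G, A, C, E, B, D, H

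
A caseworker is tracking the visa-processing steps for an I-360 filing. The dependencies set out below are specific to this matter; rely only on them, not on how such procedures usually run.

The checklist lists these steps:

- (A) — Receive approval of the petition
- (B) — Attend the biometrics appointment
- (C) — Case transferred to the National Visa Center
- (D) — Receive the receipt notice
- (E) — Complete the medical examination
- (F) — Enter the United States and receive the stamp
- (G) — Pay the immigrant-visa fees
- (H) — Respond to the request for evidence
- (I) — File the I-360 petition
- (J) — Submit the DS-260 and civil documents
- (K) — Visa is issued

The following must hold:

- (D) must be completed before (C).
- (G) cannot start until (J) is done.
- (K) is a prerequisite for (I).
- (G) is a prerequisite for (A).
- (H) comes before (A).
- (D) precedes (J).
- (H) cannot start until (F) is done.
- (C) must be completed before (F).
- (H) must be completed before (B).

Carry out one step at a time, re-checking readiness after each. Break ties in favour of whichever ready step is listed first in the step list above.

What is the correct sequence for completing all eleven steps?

(D), (C), (E), (F), (H), (B), (J), (G), (A), (K), (I)

(D), (E) and (K) have no prerequisites; (D) is listed earlier, so (D) is first.
Ready: (C), (E), (J) and (K). (C) is listed earlier → (C).
(E), (F), (J) and (K) are all available; (E) is listed earlier → (E).
Now (F), (J) and (K) have their prerequisites met. (F) is listed earlier, so (F) next.
(H) now also ready, so the ready set is {(H), (J), (K)}; (H) is listed earlier → (H).
Ready: (B), (J) and (K). (B) is listed earlier → (B).
Ready: (J) and (K). (J) is listed earlier → (J).
(G) now also ready, so the ready set is {(G), (K)}; (G) is listed earlier → (G).
Ready: (A) and (K). (A) is listed earlier → (A).
(K) is the only step now ready → (K).
(I) needed (K), now all done → (I).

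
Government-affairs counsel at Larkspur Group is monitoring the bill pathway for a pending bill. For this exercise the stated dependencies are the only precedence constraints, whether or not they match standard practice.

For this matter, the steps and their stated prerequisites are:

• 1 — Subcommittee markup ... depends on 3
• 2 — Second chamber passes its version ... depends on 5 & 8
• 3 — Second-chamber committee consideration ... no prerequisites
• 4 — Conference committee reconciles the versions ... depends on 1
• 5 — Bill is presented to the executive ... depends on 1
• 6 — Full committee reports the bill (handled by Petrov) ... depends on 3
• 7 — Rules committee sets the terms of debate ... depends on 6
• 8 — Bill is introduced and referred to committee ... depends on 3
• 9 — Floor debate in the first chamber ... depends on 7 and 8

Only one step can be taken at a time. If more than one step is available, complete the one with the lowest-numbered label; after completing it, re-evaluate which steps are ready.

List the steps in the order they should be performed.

3, 1, 4, 5, 6, 7, 8, 2, 9

3 is the only step with nothing outstanding, so it goes first.
1, 6 and 8 are all available; 1 has the earlier label → 1.
Ready: 4, 5, 6 and 8. 4 has the earlier label → 4.
Now 5, 6 and 8 have their prerequisites met. 5 has the earlier label, so 5 next.
Now 6 and 8 have their prerequisites met. 6 has the earlier label, so 6 next.
Ready: 7 and 8. 7 has the earlier label → 7.
8 needed 3, now all done → 8.
2 and 9 are both available; 2 has the earlier label → 2.
Next only 9 has its prerequisites met → 9.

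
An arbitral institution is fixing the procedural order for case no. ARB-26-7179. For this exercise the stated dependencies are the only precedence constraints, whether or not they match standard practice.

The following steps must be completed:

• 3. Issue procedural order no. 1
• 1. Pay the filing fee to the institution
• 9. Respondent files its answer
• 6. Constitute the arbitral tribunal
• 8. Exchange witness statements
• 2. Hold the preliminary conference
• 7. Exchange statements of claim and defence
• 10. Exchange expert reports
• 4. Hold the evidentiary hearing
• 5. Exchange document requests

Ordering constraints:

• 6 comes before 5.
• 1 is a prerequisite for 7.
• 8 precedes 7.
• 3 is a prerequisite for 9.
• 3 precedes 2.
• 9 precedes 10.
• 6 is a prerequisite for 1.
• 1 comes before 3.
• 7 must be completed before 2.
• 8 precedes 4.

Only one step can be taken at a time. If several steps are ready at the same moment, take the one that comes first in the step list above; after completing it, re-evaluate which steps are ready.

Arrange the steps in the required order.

6, 1, 3, 9, 8, 7, 2, 10, 4, 5

6 and 8 have no prerequisites; 6 is listed earlier, so 6 is first.
1, 8 and 5 are all available; 1 is listed earlier → 1.
Ready: 3, 8 and 5. 3 is listed earlier → 3.
9 now also ready, so the ready set is {9, 8, 5}; 9 is listed earlier → 9.
10 now also ready, so the ready set is {8, 10, 5}; 8 is listed earlier → 8.
7 and 4 now also ready, so the ready set is {7, 10, 4, 5}; 7 is listed earlier → 7.
2 now also ready, so the ready set is {2, 10, 4, 5}; 2 is listed earlier → 2.
Ready: 10, 4 and 5. 10 is listed earlier → 10.
Ready: 4 and 5. 4 is listed earlier → 4.
5 needed 6, now all done → 5.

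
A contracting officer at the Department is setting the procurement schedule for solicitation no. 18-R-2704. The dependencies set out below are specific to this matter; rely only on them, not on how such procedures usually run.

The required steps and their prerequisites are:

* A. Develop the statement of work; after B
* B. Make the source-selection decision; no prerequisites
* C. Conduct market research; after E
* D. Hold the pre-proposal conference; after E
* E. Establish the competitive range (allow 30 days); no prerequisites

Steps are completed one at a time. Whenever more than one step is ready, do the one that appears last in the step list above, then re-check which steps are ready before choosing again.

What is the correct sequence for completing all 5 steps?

E, D, C, B, A

Nothing is required for E and B. E is listed later → E first.
D and C now also ready, so the ready set is {D, C, B}; D is listed later → D.
Now C and B have their prerequisites met. C is listed later, so C next.
That leaves B as the only ready step → B.
A needed B, now all done → A.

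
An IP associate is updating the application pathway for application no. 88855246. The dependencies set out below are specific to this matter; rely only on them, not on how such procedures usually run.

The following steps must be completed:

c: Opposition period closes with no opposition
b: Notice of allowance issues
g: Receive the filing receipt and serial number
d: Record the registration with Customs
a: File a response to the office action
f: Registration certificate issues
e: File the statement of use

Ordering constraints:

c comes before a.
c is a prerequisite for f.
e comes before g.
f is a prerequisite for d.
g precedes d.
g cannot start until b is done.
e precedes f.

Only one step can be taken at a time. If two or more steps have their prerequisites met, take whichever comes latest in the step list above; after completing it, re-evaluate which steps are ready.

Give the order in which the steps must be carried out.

Nothing is required for e, b and c. e is listed later → e first.
b and c are both available; b is listed later → b.
g and c are both available; g is listed later → g.
That leaves c as the only ready step → c.
Ready: f and a. f is listed later → f.
d now also ready, so the ready set is {a, d}; a is listed later → a.
d needed f and g, now all done → d.

e, b, g, c, f, a, d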